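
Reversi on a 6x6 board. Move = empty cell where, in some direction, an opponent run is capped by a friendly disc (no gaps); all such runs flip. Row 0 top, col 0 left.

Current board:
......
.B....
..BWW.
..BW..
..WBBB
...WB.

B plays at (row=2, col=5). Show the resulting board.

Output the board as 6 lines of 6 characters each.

Answer: ......
.B....
..BBBB
..BW..
..WBBB
...WB.

Derivation:
Place B at (2,5); scan 8 dirs for brackets.
Dir NW: first cell '.' (not opp) -> no flip
Dir N: first cell '.' (not opp) -> no flip
Dir NE: edge -> no flip
Dir W: opp run (2,4) (2,3) capped by B -> flip
Dir E: edge -> no flip
Dir SW: first cell '.' (not opp) -> no flip
Dir S: first cell '.' (not opp) -> no flip
Dir SE: edge -> no flip
All flips: (2,3) (2,4)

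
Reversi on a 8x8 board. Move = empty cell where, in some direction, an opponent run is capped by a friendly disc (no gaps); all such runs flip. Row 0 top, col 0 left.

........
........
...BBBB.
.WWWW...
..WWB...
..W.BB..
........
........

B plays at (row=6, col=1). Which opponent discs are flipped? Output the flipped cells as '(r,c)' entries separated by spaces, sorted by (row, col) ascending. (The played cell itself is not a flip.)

Answer: (3,4) (4,3) (5,2)

Derivation:
Dir NW: first cell '.' (not opp) -> no flip
Dir N: first cell '.' (not opp) -> no flip
Dir NE: opp run (5,2) (4,3) (3,4) capped by B -> flip
Dir W: first cell '.' (not opp) -> no flip
Dir E: first cell '.' (not opp) -> no flip
Dir SW: first cell '.' (not opp) -> no flip
Dir S: first cell '.' (not opp) -> no flip
Dir SE: first cell '.' (not opp) -> no flip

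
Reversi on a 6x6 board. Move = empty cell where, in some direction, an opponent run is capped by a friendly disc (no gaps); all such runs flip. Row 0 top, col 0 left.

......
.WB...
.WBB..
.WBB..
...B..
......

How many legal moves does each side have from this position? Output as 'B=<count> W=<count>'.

-- B to move --
(0,0): flips 1 -> legal
(0,1): no bracket -> illegal
(0,2): no bracket -> illegal
(1,0): flips 2 -> legal
(2,0): flips 1 -> legal
(3,0): flips 2 -> legal
(4,0): flips 1 -> legal
(4,1): no bracket -> illegal
(4,2): no bracket -> illegal
B mobility = 5
-- W to move --
(0,1): no bracket -> illegal
(0,2): no bracket -> illegal
(0,3): flips 1 -> legal
(1,3): flips 2 -> legal
(1,4): no bracket -> illegal
(2,4): flips 2 -> legal
(3,4): flips 2 -> legal
(4,1): no bracket -> illegal
(4,2): no bracket -> illegal
(4,4): flips 2 -> legal
(5,2): no bracket -> illegal
(5,3): no bracket -> illegal
(5,4): flips 2 -> legal
W mobility = 6

Answer: B=5 W=6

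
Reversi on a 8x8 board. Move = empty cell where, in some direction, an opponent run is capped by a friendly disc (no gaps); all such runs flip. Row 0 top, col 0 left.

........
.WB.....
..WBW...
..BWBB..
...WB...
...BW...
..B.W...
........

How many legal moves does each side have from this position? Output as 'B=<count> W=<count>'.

Answer: B=12 W=12

Derivation:
-- B to move --
(0,0): flips 3 -> legal
(0,1): no bracket -> illegal
(0,2): no bracket -> illegal
(1,0): flips 1 -> legal
(1,3): flips 1 -> legal
(1,4): flips 1 -> legal
(1,5): no bracket -> illegal
(2,0): no bracket -> illegal
(2,1): flips 1 -> legal
(2,5): flips 1 -> legal
(3,1): no bracket -> illegal
(4,2): flips 1 -> legal
(4,5): no bracket -> illegal
(5,2): flips 1 -> legal
(5,5): flips 1 -> legal
(6,3): no bracket -> illegal
(6,5): flips 2 -> legal
(7,3): no bracket -> illegal
(7,4): flips 2 -> legal
(7,5): flips 1 -> legal
B mobility = 12
-- W to move --
(0,1): no bracket -> illegal
(0,2): flips 1 -> legal
(0,3): no bracket -> illegal
(1,3): flips 2 -> legal
(1,4): no bracket -> illegal
(2,1): flips 1 -> legal
(2,5): flips 1 -> legal
(2,6): no bracket -> illegal
(3,1): flips 1 -> legal
(3,6): flips 2 -> legal
(4,1): no bracket -> illegal
(4,2): flips 2 -> legal
(4,5): flips 1 -> legal
(4,6): flips 1 -> legal
(5,1): no bracket -> illegal
(5,2): flips 1 -> legal
(5,5): flips 1 -> legal
(6,1): no bracket -> illegal
(6,3): flips 1 -> legal
(7,1): no bracket -> illegal
(7,2): no bracket -> illegal
(7,3): no bracket -> illegal
W mobility = 12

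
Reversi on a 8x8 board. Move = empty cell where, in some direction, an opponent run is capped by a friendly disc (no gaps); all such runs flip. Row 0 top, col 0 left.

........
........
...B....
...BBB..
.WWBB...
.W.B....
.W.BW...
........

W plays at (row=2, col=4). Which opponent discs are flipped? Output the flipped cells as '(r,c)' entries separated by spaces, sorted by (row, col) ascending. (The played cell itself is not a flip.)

Answer: (3,3)

Derivation:
Dir NW: first cell '.' (not opp) -> no flip
Dir N: first cell '.' (not opp) -> no flip
Dir NE: first cell '.' (not opp) -> no flip
Dir W: opp run (2,3), next='.' -> no flip
Dir E: first cell '.' (not opp) -> no flip
Dir SW: opp run (3,3) capped by W -> flip
Dir S: opp run (3,4) (4,4), next='.' -> no flip
Dir SE: opp run (3,5), next='.' -> no flip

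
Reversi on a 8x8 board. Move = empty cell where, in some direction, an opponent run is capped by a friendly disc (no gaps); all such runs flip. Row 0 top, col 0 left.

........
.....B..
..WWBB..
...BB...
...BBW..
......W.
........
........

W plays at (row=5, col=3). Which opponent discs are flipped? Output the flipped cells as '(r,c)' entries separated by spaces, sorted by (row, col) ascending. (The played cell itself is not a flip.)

Dir NW: first cell '.' (not opp) -> no flip
Dir N: opp run (4,3) (3,3) capped by W -> flip
Dir NE: opp run (4,4), next='.' -> no flip
Dir W: first cell '.' (not opp) -> no flip
Dir E: first cell '.' (not opp) -> no flip
Dir SW: first cell '.' (not opp) -> no flip
Dir S: first cell '.' (not opp) -> no flip
Dir SE: first cell '.' (not opp) -> no flip

Answer: (3,3) (4,3)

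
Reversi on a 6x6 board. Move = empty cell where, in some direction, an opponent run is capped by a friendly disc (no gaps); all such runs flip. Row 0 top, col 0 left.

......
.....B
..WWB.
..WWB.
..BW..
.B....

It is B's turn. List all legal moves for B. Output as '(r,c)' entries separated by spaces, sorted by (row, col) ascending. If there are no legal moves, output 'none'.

Answer: (1,2) (2,1) (3,1) (4,4) (5,2)

Derivation:
(1,1): no bracket -> illegal
(1,2): flips 3 -> legal
(1,3): no bracket -> illegal
(1,4): no bracket -> illegal
(2,1): flips 2 -> legal
(3,1): flips 2 -> legal
(4,1): no bracket -> illegal
(4,4): flips 1 -> legal
(5,2): flips 1 -> legal
(5,3): no bracket -> illegal
(5,4): no bracket -> illegal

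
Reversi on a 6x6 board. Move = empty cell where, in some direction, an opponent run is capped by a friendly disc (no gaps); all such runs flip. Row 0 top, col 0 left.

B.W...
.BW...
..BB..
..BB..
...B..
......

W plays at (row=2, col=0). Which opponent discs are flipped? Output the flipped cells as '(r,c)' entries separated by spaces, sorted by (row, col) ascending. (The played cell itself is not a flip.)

Answer: (1,1)

Derivation:
Dir NW: edge -> no flip
Dir N: first cell '.' (not opp) -> no flip
Dir NE: opp run (1,1) capped by W -> flip
Dir W: edge -> no flip
Dir E: first cell '.' (not opp) -> no flip
Dir SW: edge -> no flip
Dir S: first cell '.' (not opp) -> no flip
Dir SE: first cell '.' (not opp) -> no flip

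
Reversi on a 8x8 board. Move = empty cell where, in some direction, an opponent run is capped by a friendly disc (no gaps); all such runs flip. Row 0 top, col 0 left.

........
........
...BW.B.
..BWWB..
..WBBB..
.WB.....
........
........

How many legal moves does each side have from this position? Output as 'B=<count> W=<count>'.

-- B to move --
(1,3): flips 1 -> legal
(1,4): flips 2 -> legal
(1,5): no bracket -> illegal
(2,2): flips 1 -> legal
(2,5): flips 2 -> legal
(3,1): no bracket -> illegal
(4,0): no bracket -> illegal
(4,1): flips 1 -> legal
(5,0): flips 1 -> legal
(5,3): no bracket -> illegal
(6,0): no bracket -> illegal
(6,1): no bracket -> illegal
(6,2): no bracket -> illegal
B mobility = 6
-- W to move --
(1,2): flips 1 -> legal
(1,3): flips 1 -> legal
(1,4): no bracket -> illegal
(1,5): no bracket -> illegal
(1,6): no bracket -> illegal
(1,7): no bracket -> illegal
(2,1): no bracket -> illegal
(2,2): flips 2 -> legal
(2,5): no bracket -> illegal
(2,7): no bracket -> illegal
(3,1): flips 1 -> legal
(3,6): flips 1 -> legal
(3,7): no bracket -> illegal
(4,1): no bracket -> illegal
(4,6): flips 4 -> legal
(5,3): flips 2 -> legal
(5,4): flips 1 -> legal
(5,5): flips 1 -> legal
(5,6): flips 1 -> legal
(6,1): flips 2 -> legal
(6,2): flips 1 -> legal
(6,3): no bracket -> illegal
W mobility = 12

Answer: B=6 W=12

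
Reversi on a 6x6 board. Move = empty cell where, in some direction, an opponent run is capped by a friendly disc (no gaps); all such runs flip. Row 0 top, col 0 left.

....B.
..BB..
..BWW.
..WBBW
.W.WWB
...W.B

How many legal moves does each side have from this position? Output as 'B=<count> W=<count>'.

-- B to move --
(1,4): flips 1 -> legal
(1,5): flips 1 -> legal
(2,1): no bracket -> illegal
(2,5): flips 3 -> legal
(3,0): no bracket -> illegal
(3,1): flips 1 -> legal
(4,0): no bracket -> illegal
(4,2): flips 3 -> legal
(5,0): no bracket -> illegal
(5,1): no bracket -> illegal
(5,2): flips 1 -> legal
(5,4): flips 1 -> legal
B mobility = 7
-- W to move --
(0,1): flips 1 -> legal
(0,2): flips 3 -> legal
(0,3): flips 1 -> legal
(0,5): no bracket -> illegal
(1,1): flips 2 -> legal
(1,4): no bracket -> illegal
(1,5): no bracket -> illegal
(2,1): flips 1 -> legal
(2,5): flips 1 -> legal
(3,1): no bracket -> illegal
(4,2): flips 1 -> legal
(5,4): no bracket -> illegal
W mobility = 7

Answer: B=7 W=7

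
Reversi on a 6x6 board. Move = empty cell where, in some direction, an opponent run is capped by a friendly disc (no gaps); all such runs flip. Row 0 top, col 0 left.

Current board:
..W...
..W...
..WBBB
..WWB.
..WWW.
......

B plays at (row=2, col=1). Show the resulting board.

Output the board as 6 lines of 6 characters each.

Place B at (2,1); scan 8 dirs for brackets.
Dir NW: first cell '.' (not opp) -> no flip
Dir N: first cell '.' (not opp) -> no flip
Dir NE: opp run (1,2), next='.' -> no flip
Dir W: first cell '.' (not opp) -> no flip
Dir E: opp run (2,2) capped by B -> flip
Dir SW: first cell '.' (not opp) -> no flip
Dir S: first cell '.' (not opp) -> no flip
Dir SE: opp run (3,2) (4,3), next='.' -> no flip
All flips: (2,2)

Answer: ..W...
..W...
.BBBBB
..WWB.
..WWW.
......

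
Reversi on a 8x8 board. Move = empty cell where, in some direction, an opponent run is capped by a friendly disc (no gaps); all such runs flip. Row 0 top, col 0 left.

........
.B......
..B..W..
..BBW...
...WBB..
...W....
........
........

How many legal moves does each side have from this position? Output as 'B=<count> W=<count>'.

-- B to move --
(1,4): no bracket -> illegal
(1,5): no bracket -> illegal
(1,6): no bracket -> illegal
(2,3): flips 1 -> legal
(2,4): flips 1 -> legal
(2,6): no bracket -> illegal
(3,5): flips 1 -> legal
(3,6): no bracket -> illegal
(4,2): flips 1 -> legal
(5,2): no bracket -> illegal
(5,4): flips 1 -> legal
(6,2): flips 1 -> legal
(6,3): flips 2 -> legal
(6,4): no bracket -> illegal
B mobility = 7
-- W to move --
(0,0): no bracket -> illegal
(0,1): no bracket -> illegal
(0,2): no bracket -> illegal
(1,0): no bracket -> illegal
(1,2): no bracket -> illegal
(1,3): no bracket -> illegal
(2,0): no bracket -> illegal
(2,1): flips 1 -> legal
(2,3): flips 1 -> legal
(2,4): no bracket -> illegal
(3,1): flips 2 -> legal
(3,5): flips 1 -> legal
(3,6): no bracket -> illegal
(4,1): no bracket -> illegal
(4,2): no bracket -> illegal
(4,6): flips 2 -> legal
(5,4): flips 1 -> legal
(5,5): no bracket -> illegal
(5,6): flips 1 -> legal
W mobility = 7

Answer: B=7 W=7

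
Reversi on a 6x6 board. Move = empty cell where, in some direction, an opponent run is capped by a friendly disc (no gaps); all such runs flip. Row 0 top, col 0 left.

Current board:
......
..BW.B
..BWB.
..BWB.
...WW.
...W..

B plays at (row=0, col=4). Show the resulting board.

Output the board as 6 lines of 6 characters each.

Place B at (0,4); scan 8 dirs for brackets.
Dir NW: edge -> no flip
Dir N: edge -> no flip
Dir NE: edge -> no flip
Dir W: first cell '.' (not opp) -> no flip
Dir E: first cell '.' (not opp) -> no flip
Dir SW: opp run (1,3) capped by B -> flip
Dir S: first cell '.' (not opp) -> no flip
Dir SE: first cell 'B' (not opp) -> no flip
All flips: (1,3)

Answer: ....B.
..BB.B
..BWB.
..BWB.
...WW.
...W..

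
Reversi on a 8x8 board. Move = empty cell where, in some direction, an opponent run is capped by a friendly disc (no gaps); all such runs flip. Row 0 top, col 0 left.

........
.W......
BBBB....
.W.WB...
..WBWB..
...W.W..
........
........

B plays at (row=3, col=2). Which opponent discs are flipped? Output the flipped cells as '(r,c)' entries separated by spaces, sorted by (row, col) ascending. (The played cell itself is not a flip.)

Dir NW: first cell 'B' (not opp) -> no flip
Dir N: first cell 'B' (not opp) -> no flip
Dir NE: first cell 'B' (not opp) -> no flip
Dir W: opp run (3,1), next='.' -> no flip
Dir E: opp run (3,3) capped by B -> flip
Dir SW: first cell '.' (not opp) -> no flip
Dir S: opp run (4,2), next='.' -> no flip
Dir SE: first cell 'B' (not opp) -> no flip

Answer: (3,3)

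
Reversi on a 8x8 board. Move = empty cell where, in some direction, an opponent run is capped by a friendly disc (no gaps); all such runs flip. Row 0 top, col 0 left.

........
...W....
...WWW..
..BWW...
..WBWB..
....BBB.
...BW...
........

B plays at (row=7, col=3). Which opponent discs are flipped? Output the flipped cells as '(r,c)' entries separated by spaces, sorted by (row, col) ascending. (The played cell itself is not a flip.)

Dir NW: first cell '.' (not opp) -> no flip
Dir N: first cell 'B' (not opp) -> no flip
Dir NE: opp run (6,4) capped by B -> flip
Dir W: first cell '.' (not opp) -> no flip
Dir E: first cell '.' (not opp) -> no flip
Dir SW: edge -> no flip
Dir S: edge -> no flip
Dir SE: edge -> no flip

Answer: (6,4)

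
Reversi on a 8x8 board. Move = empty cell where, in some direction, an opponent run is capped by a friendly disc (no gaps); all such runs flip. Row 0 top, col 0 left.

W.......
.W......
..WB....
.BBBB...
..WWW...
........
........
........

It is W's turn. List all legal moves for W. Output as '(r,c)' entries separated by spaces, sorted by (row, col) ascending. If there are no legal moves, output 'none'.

Answer: (1,3) (2,0) (2,1) (2,4) (2,5) (4,0)

Derivation:
(1,2): no bracket -> illegal
(1,3): flips 2 -> legal
(1,4): no bracket -> illegal
(2,0): flips 1 -> legal
(2,1): flips 1 -> legal
(2,4): flips 3 -> legal
(2,5): flips 1 -> legal
(3,0): no bracket -> illegal
(3,5): no bracket -> illegal
(4,0): flips 1 -> legal
(4,1): no bracket -> illegal
(4,5): no bracket -> illegal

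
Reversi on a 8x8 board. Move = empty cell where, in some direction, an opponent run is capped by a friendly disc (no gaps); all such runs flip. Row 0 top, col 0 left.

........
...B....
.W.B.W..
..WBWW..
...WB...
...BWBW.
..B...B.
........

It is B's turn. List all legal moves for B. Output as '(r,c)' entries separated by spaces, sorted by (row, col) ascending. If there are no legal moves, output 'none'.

Answer: (2,4) (2,6) (3,1) (3,6) (4,1) (4,2) (4,5) (4,6) (5,7) (6,4)

Derivation:
(1,0): no bracket -> illegal
(1,1): no bracket -> illegal
(1,2): no bracket -> illegal
(1,4): no bracket -> illegal
(1,5): no bracket -> illegal
(1,6): no bracket -> illegal
(2,0): no bracket -> illegal
(2,2): no bracket -> illegal
(2,4): flips 1 -> legal
(2,6): flips 1 -> legal
(3,0): no bracket -> illegal
(3,1): flips 1 -> legal
(3,6): flips 2 -> legal
(4,1): flips 1 -> legal
(4,2): flips 1 -> legal
(4,5): flips 1 -> legal
(4,6): flips 1 -> legal
(4,7): no bracket -> illegal
(5,2): no bracket -> illegal
(5,7): flips 1 -> legal
(6,3): no bracket -> illegal
(6,4): flips 1 -> legal
(6,5): no bracket -> illegal
(6,7): no bracket -> illegal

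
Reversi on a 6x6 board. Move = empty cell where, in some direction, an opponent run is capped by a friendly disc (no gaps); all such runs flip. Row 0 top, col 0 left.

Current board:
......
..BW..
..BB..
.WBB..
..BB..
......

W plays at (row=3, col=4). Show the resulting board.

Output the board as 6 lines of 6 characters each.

Answer: ......
..BW..
..BB..
.WWWW.
..BB..
......

Derivation:
Place W at (3,4); scan 8 dirs for brackets.
Dir NW: opp run (2,3) (1,2), next='.' -> no flip
Dir N: first cell '.' (not opp) -> no flip
Dir NE: first cell '.' (not opp) -> no flip
Dir W: opp run (3,3) (3,2) capped by W -> flip
Dir E: first cell '.' (not opp) -> no flip
Dir SW: opp run (4,3), next='.' -> no flip
Dir S: first cell '.' (not opp) -> no flip
Dir SE: first cell '.' (not opp) -> no flip
All flips: (3,2) (3,3)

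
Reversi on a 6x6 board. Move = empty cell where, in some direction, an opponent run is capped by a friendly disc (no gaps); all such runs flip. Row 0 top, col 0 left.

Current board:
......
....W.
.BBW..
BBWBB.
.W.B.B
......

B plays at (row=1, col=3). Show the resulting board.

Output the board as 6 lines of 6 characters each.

Place B at (1,3); scan 8 dirs for brackets.
Dir NW: first cell '.' (not opp) -> no flip
Dir N: first cell '.' (not opp) -> no flip
Dir NE: first cell '.' (not opp) -> no flip
Dir W: first cell '.' (not opp) -> no flip
Dir E: opp run (1,4), next='.' -> no flip
Dir SW: first cell 'B' (not opp) -> no flip
Dir S: opp run (2,3) capped by B -> flip
Dir SE: first cell '.' (not opp) -> no flip
All flips: (2,3)

Answer: ......
...BW.
.BBB..
BBWBB.
.W.B.B
......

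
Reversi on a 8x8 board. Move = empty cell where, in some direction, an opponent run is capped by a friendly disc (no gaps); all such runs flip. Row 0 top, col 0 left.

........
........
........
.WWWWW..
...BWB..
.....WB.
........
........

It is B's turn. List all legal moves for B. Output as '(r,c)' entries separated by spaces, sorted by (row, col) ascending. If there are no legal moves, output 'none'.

Answer: (2,1) (2,3) (2,5) (5,4) (6,5)

Derivation:
(2,0): no bracket -> illegal
(2,1): flips 1 -> legal
(2,2): no bracket -> illegal
(2,3): flips 2 -> legal
(2,4): no bracket -> illegal
(2,5): flips 2 -> legal
(2,6): no bracket -> illegal
(3,0): no bracket -> illegal
(3,6): no bracket -> illegal
(4,0): no bracket -> illegal
(4,1): no bracket -> illegal
(4,2): no bracket -> illegal
(4,6): no bracket -> illegal
(5,3): no bracket -> illegal
(5,4): flips 1 -> legal
(6,4): no bracket -> illegal
(6,5): flips 1 -> legal
(6,6): no bracket -> illegal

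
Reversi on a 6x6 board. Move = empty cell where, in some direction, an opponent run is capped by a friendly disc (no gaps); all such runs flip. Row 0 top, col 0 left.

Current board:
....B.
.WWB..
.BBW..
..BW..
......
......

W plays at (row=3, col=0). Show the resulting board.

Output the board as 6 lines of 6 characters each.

Place W at (3,0); scan 8 dirs for brackets.
Dir NW: edge -> no flip
Dir N: first cell '.' (not opp) -> no flip
Dir NE: opp run (2,1) capped by W -> flip
Dir W: edge -> no flip
Dir E: first cell '.' (not opp) -> no flip
Dir SW: edge -> no flip
Dir S: first cell '.' (not opp) -> no flip
Dir SE: first cell '.' (not opp) -> no flip
All flips: (2,1)

Answer: ....B.
.WWB..
.WBW..
W.BW..
......
......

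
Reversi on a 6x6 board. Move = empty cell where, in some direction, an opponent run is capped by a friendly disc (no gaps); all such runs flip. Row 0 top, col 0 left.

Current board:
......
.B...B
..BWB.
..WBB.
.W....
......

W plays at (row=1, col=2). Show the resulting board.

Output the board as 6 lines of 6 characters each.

Place W at (1,2); scan 8 dirs for brackets.
Dir NW: first cell '.' (not opp) -> no flip
Dir N: first cell '.' (not opp) -> no flip
Dir NE: first cell '.' (not opp) -> no flip
Dir W: opp run (1,1), next='.' -> no flip
Dir E: first cell '.' (not opp) -> no flip
Dir SW: first cell '.' (not opp) -> no flip
Dir S: opp run (2,2) capped by W -> flip
Dir SE: first cell 'W' (not opp) -> no flip
All flips: (2,2)

Answer: ......
.BW..B
..WWB.
..WBB.
.W....
......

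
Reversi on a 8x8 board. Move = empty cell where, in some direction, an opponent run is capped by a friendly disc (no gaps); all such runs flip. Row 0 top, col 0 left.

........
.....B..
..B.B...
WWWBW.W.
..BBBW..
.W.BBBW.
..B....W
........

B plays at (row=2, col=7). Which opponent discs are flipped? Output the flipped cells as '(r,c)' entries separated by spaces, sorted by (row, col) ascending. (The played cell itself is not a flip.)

Dir NW: first cell '.' (not opp) -> no flip
Dir N: first cell '.' (not opp) -> no flip
Dir NE: edge -> no flip
Dir W: first cell '.' (not opp) -> no flip
Dir E: edge -> no flip
Dir SW: opp run (3,6) (4,5) capped by B -> flip
Dir S: first cell '.' (not opp) -> no flip
Dir SE: edge -> no flip

Answer: (3,6) (4,5)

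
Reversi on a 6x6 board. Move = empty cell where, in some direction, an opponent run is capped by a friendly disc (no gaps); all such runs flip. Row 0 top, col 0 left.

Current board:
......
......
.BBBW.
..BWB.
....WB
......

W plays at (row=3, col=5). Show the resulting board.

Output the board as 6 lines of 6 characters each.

Answer: ......
......
.BBBW.
..BWWW
....WB
......

Derivation:
Place W at (3,5); scan 8 dirs for brackets.
Dir NW: first cell 'W' (not opp) -> no flip
Dir N: first cell '.' (not opp) -> no flip
Dir NE: edge -> no flip
Dir W: opp run (3,4) capped by W -> flip
Dir E: edge -> no flip
Dir SW: first cell 'W' (not opp) -> no flip
Dir S: opp run (4,5), next='.' -> no flip
Dir SE: edge -> no flip
All flips: (3,4)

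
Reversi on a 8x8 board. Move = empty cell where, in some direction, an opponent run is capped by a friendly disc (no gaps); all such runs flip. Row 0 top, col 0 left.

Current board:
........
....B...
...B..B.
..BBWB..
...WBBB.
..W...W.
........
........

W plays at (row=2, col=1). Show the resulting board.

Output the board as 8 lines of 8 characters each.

Place W at (2,1); scan 8 dirs for brackets.
Dir NW: first cell '.' (not opp) -> no flip
Dir N: first cell '.' (not opp) -> no flip
Dir NE: first cell '.' (not opp) -> no flip
Dir W: first cell '.' (not opp) -> no flip
Dir E: first cell '.' (not opp) -> no flip
Dir SW: first cell '.' (not opp) -> no flip
Dir S: first cell '.' (not opp) -> no flip
Dir SE: opp run (3,2) capped by W -> flip
All flips: (3,2)

Answer: ........
....B...
.W.B..B.
..WBWB..
...WBBB.
..W...W.
........
........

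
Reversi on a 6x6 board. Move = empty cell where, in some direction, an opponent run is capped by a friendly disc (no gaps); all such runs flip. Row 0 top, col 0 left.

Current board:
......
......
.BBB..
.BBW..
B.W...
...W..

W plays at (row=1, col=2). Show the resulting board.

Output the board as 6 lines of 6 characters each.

Answer: ......
..W...
.BWB..
.BWW..
B.W...
...W..

Derivation:
Place W at (1,2); scan 8 dirs for brackets.
Dir NW: first cell '.' (not opp) -> no flip
Dir N: first cell '.' (not opp) -> no flip
Dir NE: first cell '.' (not opp) -> no flip
Dir W: first cell '.' (not opp) -> no flip
Dir E: first cell '.' (not opp) -> no flip
Dir SW: opp run (2,1), next='.' -> no flip
Dir S: opp run (2,2) (3,2) capped by W -> flip
Dir SE: opp run (2,3), next='.' -> no flip
All flips: (2,2) (3,2)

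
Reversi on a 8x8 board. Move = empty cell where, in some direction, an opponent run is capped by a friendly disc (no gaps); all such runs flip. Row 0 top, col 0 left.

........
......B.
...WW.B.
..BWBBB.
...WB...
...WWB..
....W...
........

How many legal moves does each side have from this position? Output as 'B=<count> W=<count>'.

Answer: B=10 W=10

Derivation:
-- B to move --
(1,2): flips 1 -> legal
(1,3): flips 1 -> legal
(1,4): flips 2 -> legal
(1,5): no bracket -> illegal
(2,2): flips 1 -> legal
(2,5): no bracket -> illegal
(4,2): flips 1 -> legal
(4,5): no bracket -> illegal
(5,2): flips 3 -> legal
(6,2): flips 1 -> legal
(6,3): no bracket -> illegal
(6,5): flips 2 -> legal
(7,3): flips 1 -> legal
(7,4): flips 2 -> legal
(7,5): no bracket -> illegal
B mobility = 10
-- W to move --
(0,5): no bracket -> illegal
(0,6): no bracket -> illegal
(0,7): no bracket -> illegal
(1,5): no bracket -> illegal
(1,7): flips 3 -> legal
(2,1): flips 1 -> legal
(2,2): no bracket -> illegal
(2,5): flips 1 -> legal
(2,7): no bracket -> illegal
(3,1): flips 1 -> legal
(3,7): flips 3 -> legal
(4,1): flips 1 -> legal
(4,2): no bracket -> illegal
(4,5): flips 2 -> legal
(4,6): flips 2 -> legal
(4,7): no bracket -> illegal
(5,6): flips 1 -> legal
(6,5): no bracket -> illegal
(6,6): flips 2 -> legal
W mobility = 10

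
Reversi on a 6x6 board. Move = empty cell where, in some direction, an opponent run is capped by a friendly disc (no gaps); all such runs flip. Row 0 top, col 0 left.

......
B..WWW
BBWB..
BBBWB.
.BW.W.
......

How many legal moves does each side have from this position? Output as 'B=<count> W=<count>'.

-- B to move --
(0,2): no bracket -> illegal
(0,3): flips 1 -> legal
(0,4): flips 2 -> legal
(0,5): flips 1 -> legal
(1,1): no bracket -> illegal
(1,2): flips 1 -> legal
(2,4): no bracket -> illegal
(2,5): no bracket -> illegal
(3,5): no bracket -> illegal
(4,3): flips 2 -> legal
(4,5): no bracket -> illegal
(5,1): no bracket -> illegal
(5,2): flips 1 -> legal
(5,3): flips 1 -> legal
(5,4): flips 1 -> legal
(5,5): no bracket -> illegal
B mobility = 8
-- W to move --
(0,0): no bracket -> illegal
(0,1): no bracket -> illegal
(1,1): no bracket -> illegal
(1,2): no bracket -> illegal
(2,4): flips 2 -> legal
(2,5): no bracket -> illegal
(3,5): flips 1 -> legal
(4,0): flips 2 -> legal
(4,3): no bracket -> illegal
(4,5): no bracket -> illegal
(5,0): flips 3 -> legal
(5,1): no bracket -> illegal
(5,2): no bracket -> illegal
W mobility = 4

Answer: B=8 W=4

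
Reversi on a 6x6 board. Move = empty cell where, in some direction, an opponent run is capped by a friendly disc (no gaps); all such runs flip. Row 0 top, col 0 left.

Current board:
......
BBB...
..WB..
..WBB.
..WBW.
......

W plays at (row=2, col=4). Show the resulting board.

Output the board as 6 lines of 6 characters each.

Answer: ......
BBB...
..WWW.
..WWW.
..WBW.
......

Derivation:
Place W at (2,4); scan 8 dirs for brackets.
Dir NW: first cell '.' (not opp) -> no flip
Dir N: first cell '.' (not opp) -> no flip
Dir NE: first cell '.' (not opp) -> no flip
Dir W: opp run (2,3) capped by W -> flip
Dir E: first cell '.' (not opp) -> no flip
Dir SW: opp run (3,3) capped by W -> flip
Dir S: opp run (3,4) capped by W -> flip
Dir SE: first cell '.' (not opp) -> no flip
All flips: (2,3) (3,3) (3,4)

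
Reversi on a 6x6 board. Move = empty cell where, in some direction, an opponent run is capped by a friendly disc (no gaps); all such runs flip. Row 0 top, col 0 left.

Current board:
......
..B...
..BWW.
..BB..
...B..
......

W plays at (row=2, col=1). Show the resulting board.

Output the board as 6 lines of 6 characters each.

Answer: ......
..B...
.WWWW.
..BB..
...B..
......

Derivation:
Place W at (2,1); scan 8 dirs for brackets.
Dir NW: first cell '.' (not opp) -> no flip
Dir N: first cell '.' (not opp) -> no flip
Dir NE: opp run (1,2), next='.' -> no flip
Dir W: first cell '.' (not opp) -> no flip
Dir E: opp run (2,2) capped by W -> flip
Dir SW: first cell '.' (not opp) -> no flip
Dir S: first cell '.' (not opp) -> no flip
Dir SE: opp run (3,2) (4,3), next='.' -> no flip
All flips: (2,2)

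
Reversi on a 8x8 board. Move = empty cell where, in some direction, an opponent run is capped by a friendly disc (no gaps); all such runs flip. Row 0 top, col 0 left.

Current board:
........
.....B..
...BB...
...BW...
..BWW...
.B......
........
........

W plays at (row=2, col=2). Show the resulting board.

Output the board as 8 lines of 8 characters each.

Place W at (2,2); scan 8 dirs for brackets.
Dir NW: first cell '.' (not opp) -> no flip
Dir N: first cell '.' (not opp) -> no flip
Dir NE: first cell '.' (not opp) -> no flip
Dir W: first cell '.' (not opp) -> no flip
Dir E: opp run (2,3) (2,4), next='.' -> no flip
Dir SW: first cell '.' (not opp) -> no flip
Dir S: first cell '.' (not opp) -> no flip
Dir SE: opp run (3,3) capped by W -> flip
All flips: (3,3)

Answer: ........
.....B..
..WBB...
...WW...
..BWW...
.B......
........
........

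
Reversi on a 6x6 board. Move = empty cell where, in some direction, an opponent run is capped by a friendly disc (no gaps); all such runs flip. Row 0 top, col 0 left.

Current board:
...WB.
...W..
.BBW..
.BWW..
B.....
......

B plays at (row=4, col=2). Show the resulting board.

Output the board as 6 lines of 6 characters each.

Answer: ...WB.
...W..
.BBW..
.BBW..
B.B...
......

Derivation:
Place B at (4,2); scan 8 dirs for brackets.
Dir NW: first cell 'B' (not opp) -> no flip
Dir N: opp run (3,2) capped by B -> flip
Dir NE: opp run (3,3), next='.' -> no flip
Dir W: first cell '.' (not opp) -> no flip
Dir E: first cell '.' (not opp) -> no flip
Dir SW: first cell '.' (not opp) -> no flip
Dir S: first cell '.' (not opp) -> no flip
Dir SE: first cell '.' (not opp) -> no flip
All flips: (3,2)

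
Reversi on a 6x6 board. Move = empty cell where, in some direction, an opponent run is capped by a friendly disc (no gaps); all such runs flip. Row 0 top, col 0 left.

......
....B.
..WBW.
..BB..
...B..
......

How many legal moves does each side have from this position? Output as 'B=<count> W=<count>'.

Answer: B=6 W=3

Derivation:
-- B to move --
(1,1): flips 1 -> legal
(1,2): flips 1 -> legal
(1,3): no bracket -> illegal
(1,5): flips 1 -> legal
(2,1): flips 1 -> legal
(2,5): flips 1 -> legal
(3,1): no bracket -> illegal
(3,4): flips 1 -> legal
(3,5): no bracket -> illegal
B mobility = 6
-- W to move --
(0,3): no bracket -> illegal
(0,4): flips 1 -> legal
(0,5): no bracket -> illegal
(1,2): no bracket -> illegal
(1,3): no bracket -> illegal
(1,5): no bracket -> illegal
(2,1): no bracket -> illegal
(2,5): no bracket -> illegal
(3,1): no bracket -> illegal
(3,4): no bracket -> illegal
(4,1): no bracket -> illegal
(4,2): flips 2 -> legal
(4,4): flips 1 -> legal
(5,2): no bracket -> illegal
(5,3): no bracket -> illegal
(5,4): no bracket -> illegal
W mobility = 3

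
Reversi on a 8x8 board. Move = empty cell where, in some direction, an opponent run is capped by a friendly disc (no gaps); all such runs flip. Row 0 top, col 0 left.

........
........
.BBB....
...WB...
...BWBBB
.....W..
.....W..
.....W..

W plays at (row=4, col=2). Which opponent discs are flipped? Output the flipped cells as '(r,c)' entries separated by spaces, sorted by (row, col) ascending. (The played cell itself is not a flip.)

Dir NW: first cell '.' (not opp) -> no flip
Dir N: first cell '.' (not opp) -> no flip
Dir NE: first cell 'W' (not opp) -> no flip
Dir W: first cell '.' (not opp) -> no flip
Dir E: opp run (4,3) capped by W -> flip
Dir SW: first cell '.' (not opp) -> no flip
Dir S: first cell '.' (not opp) -> no flip
Dir SE: first cell '.' (not opp) -> no flip

Answer: (4,3)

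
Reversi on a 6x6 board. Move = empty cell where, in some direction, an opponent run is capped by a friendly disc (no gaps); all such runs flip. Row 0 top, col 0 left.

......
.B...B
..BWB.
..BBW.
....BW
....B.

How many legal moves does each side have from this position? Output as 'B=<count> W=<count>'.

Answer: B=3 W=6

Derivation:
-- B to move --
(1,2): no bracket -> illegal
(1,3): flips 1 -> legal
(1,4): flips 1 -> legal
(2,5): no bracket -> illegal
(3,5): flips 1 -> legal
(4,3): no bracket -> illegal
(5,5): no bracket -> illegal
B mobility = 3
-- W to move --
(0,0): no bracket -> illegal
(0,1): no bracket -> illegal
(0,2): no bracket -> illegal
(0,4): no bracket -> illegal
(0,5): no bracket -> illegal
(1,0): no bracket -> illegal
(1,2): no bracket -> illegal
(1,3): no bracket -> illegal
(1,4): flips 1 -> legal
(2,0): no bracket -> illegal
(2,1): flips 1 -> legal
(2,5): flips 1 -> legal
(3,1): flips 2 -> legal
(3,5): no bracket -> illegal
(4,1): flips 1 -> legal
(4,2): no bracket -> illegal
(4,3): flips 2 -> legal
(5,3): no bracket -> illegal
(5,5): no bracket -> illegal
W mobility = 6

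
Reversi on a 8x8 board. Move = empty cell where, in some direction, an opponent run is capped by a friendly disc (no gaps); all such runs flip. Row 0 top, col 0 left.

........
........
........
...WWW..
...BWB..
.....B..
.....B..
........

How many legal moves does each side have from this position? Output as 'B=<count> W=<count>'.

-- B to move --
(2,2): flips 2 -> legal
(2,3): flips 2 -> legal
(2,4): no bracket -> illegal
(2,5): flips 2 -> legal
(2,6): no bracket -> illegal
(3,2): no bracket -> illegal
(3,6): no bracket -> illegal
(4,2): no bracket -> illegal
(4,6): no bracket -> illegal
(5,3): no bracket -> illegal
(5,4): no bracket -> illegal
B mobility = 3
-- W to move --
(3,2): no bracket -> illegal
(3,6): no bracket -> illegal
(4,2): flips 1 -> legal
(4,6): flips 1 -> legal
(5,2): flips 1 -> legal
(5,3): flips 1 -> legal
(5,4): no bracket -> illegal
(5,6): flips 1 -> legal
(6,4): no bracket -> illegal
(6,6): flips 1 -> legal
(7,4): no bracket -> illegal
(7,5): flips 3 -> legal
(7,6): no bracket -> illegal
W mobility = 7

Answer: B=3 W=7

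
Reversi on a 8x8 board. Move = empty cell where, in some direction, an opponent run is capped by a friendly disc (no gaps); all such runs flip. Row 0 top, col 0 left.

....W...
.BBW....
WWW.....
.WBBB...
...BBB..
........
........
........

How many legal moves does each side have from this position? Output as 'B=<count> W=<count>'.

-- B to move --
(0,2): no bracket -> illegal
(0,3): no bracket -> illegal
(0,5): no bracket -> illegal
(1,0): flips 1 -> legal
(1,4): flips 1 -> legal
(1,5): no bracket -> illegal
(2,3): no bracket -> illegal
(2,4): no bracket -> illegal
(3,0): flips 2 -> legal
(4,0): no bracket -> illegal
(4,1): flips 2 -> legal
(4,2): no bracket -> illegal
B mobility = 4
-- W to move --
(0,0): flips 1 -> legal
(0,1): flips 1 -> legal
(0,2): flips 2 -> legal
(0,3): flips 1 -> legal
(1,0): flips 2 -> legal
(2,3): no bracket -> illegal
(2,4): no bracket -> illegal
(2,5): no bracket -> illegal
(3,5): flips 3 -> legal
(3,6): no bracket -> illegal
(4,1): no bracket -> illegal
(4,2): flips 1 -> legal
(4,6): no bracket -> illegal
(5,2): no bracket -> illegal
(5,3): no bracket -> illegal
(5,4): flips 2 -> legal
(5,5): flips 2 -> legal
(5,6): no bracket -> illegal
W mobility = 9

Answer: B=4 W=9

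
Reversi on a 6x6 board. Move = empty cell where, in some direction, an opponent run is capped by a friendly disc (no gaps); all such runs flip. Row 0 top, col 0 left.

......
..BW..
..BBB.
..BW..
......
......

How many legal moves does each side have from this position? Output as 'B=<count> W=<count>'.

-- B to move --
(0,2): flips 1 -> legal
(0,3): flips 1 -> legal
(0,4): flips 1 -> legal
(1,4): flips 1 -> legal
(3,4): flips 1 -> legal
(4,2): flips 1 -> legal
(4,3): flips 1 -> legal
(4,4): flips 1 -> legal
B mobility = 8
-- W to move --
(0,1): no bracket -> illegal
(0,2): no bracket -> illegal
(0,3): no bracket -> illegal
(1,1): flips 2 -> legal
(1,4): no bracket -> illegal
(1,5): flips 1 -> legal
(2,1): no bracket -> illegal
(2,5): no bracket -> illegal
(3,1): flips 2 -> legal
(3,4): no bracket -> illegal
(3,5): flips 1 -> legal
(4,1): no bracket -> illegal
(4,2): no bracket -> illegal
(4,3): no bracket -> illegal
W mobility = 4

Answer: B=8 W=4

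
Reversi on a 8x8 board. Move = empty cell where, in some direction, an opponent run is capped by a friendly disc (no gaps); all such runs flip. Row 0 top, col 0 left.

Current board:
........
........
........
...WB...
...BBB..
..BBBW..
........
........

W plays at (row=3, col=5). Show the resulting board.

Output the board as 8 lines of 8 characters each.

Answer: ........
........
........
...WWW..
...BBW..
..BBBW..
........
........

Derivation:
Place W at (3,5); scan 8 dirs for brackets.
Dir NW: first cell '.' (not opp) -> no flip
Dir N: first cell '.' (not opp) -> no flip
Dir NE: first cell '.' (not opp) -> no flip
Dir W: opp run (3,4) capped by W -> flip
Dir E: first cell '.' (not opp) -> no flip
Dir SW: opp run (4,4) (5,3), next='.' -> no flip
Dir S: opp run (4,5) capped by W -> flip
Dir SE: first cell '.' (not opp) -> no flip
All flips: (3,4) (4,5)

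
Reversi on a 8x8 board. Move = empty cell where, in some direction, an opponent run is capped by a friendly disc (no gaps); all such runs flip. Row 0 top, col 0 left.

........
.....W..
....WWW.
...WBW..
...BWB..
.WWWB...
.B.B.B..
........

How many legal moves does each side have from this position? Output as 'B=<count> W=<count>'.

-- B to move --
(0,4): no bracket -> illegal
(0,5): flips 3 -> legal
(0,6): no bracket -> illegal
(1,3): no bracket -> illegal
(1,4): flips 1 -> legal
(1,6): flips 1 -> legal
(1,7): no bracket -> illegal
(2,2): no bracket -> illegal
(2,3): flips 1 -> legal
(2,7): no bracket -> illegal
(3,2): flips 1 -> legal
(3,6): flips 1 -> legal
(3,7): no bracket -> illegal
(4,0): no bracket -> illegal
(4,1): flips 2 -> legal
(4,2): no bracket -> illegal
(4,6): no bracket -> illegal
(5,0): flips 3 -> legal
(5,5): no bracket -> illegal
(6,0): no bracket -> illegal
(6,2): no bracket -> illegal
(6,4): no bracket -> illegal
B mobility = 8
-- W to move --
(2,3): no bracket -> illegal
(3,2): no bracket -> illegal
(3,6): no bracket -> illegal
(4,2): flips 1 -> legal
(4,6): flips 1 -> legal
(5,0): no bracket -> illegal
(5,5): flips 2 -> legal
(5,6): no bracket -> illegal
(6,0): no bracket -> illegal
(6,2): no bracket -> illegal
(6,4): flips 1 -> legal
(6,6): no bracket -> illegal
(7,0): flips 1 -> legal
(7,1): flips 1 -> legal
(7,2): no bracket -> illegal
(7,3): flips 1 -> legal
(7,4): flips 1 -> legal
(7,5): no bracket -> illegal
(7,6): no bracket -> illegal
W mobility = 8

Answer: B=8 W=8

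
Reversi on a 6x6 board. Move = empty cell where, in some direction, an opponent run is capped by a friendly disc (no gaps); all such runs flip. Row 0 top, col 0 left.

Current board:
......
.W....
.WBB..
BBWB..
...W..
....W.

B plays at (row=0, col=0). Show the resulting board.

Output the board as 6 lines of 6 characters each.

Place B at (0,0); scan 8 dirs for brackets.
Dir NW: edge -> no flip
Dir N: edge -> no flip
Dir NE: edge -> no flip
Dir W: edge -> no flip
Dir E: first cell '.' (not opp) -> no flip
Dir SW: edge -> no flip
Dir S: first cell '.' (not opp) -> no flip
Dir SE: opp run (1,1) capped by B -> flip
All flips: (1,1)

Answer: B.....
.B....
.WBB..
BBWB..
...W..
....W.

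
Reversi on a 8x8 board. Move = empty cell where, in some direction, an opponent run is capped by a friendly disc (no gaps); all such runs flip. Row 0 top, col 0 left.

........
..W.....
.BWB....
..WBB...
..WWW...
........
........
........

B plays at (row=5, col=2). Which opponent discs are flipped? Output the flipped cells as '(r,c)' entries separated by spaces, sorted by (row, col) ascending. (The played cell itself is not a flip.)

Dir NW: first cell '.' (not opp) -> no flip
Dir N: opp run (4,2) (3,2) (2,2) (1,2), next='.' -> no flip
Dir NE: opp run (4,3) capped by B -> flip
Dir W: first cell '.' (not opp) -> no flip
Dir E: first cell '.' (not opp) -> no flip
Dir SW: first cell '.' (not opp) -> no flip
Dir S: first cell '.' (not opp) -> no flip
Dir SE: first cell '.' (not opp) -> no flip

Answer: (4,3)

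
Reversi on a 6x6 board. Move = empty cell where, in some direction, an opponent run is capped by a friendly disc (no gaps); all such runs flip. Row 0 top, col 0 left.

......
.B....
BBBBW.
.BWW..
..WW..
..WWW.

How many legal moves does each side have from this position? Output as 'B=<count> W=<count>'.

Answer: B=4 W=6

Derivation:
-- B to move --
(1,3): no bracket -> illegal
(1,4): no bracket -> illegal
(1,5): no bracket -> illegal
(2,5): flips 1 -> legal
(3,4): flips 2 -> legal
(3,5): no bracket -> illegal
(4,1): flips 1 -> legal
(4,4): flips 1 -> legal
(4,5): no bracket -> illegal
(5,1): no bracket -> illegal
(5,5): no bracket -> illegal
B mobility = 4
-- W to move --
(0,0): flips 2 -> legal
(0,1): no bracket -> illegal
(0,2): no bracket -> illegal
(1,0): flips 1 -> legal
(1,2): flips 1 -> legal
(1,3): flips 1 -> legal
(1,4): flips 1 -> legal
(3,0): flips 1 -> legal
(3,4): no bracket -> illegal
(4,0): no bracket -> illegal
(4,1): no bracket -> illegal
W mobility = 6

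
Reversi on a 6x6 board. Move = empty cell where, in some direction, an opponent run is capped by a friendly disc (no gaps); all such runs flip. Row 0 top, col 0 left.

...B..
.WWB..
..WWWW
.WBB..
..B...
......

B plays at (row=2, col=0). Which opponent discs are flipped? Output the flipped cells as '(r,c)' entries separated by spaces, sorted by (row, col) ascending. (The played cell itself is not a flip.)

Answer: (3,1)

Derivation:
Dir NW: edge -> no flip
Dir N: first cell '.' (not opp) -> no flip
Dir NE: opp run (1,1), next='.' -> no flip
Dir W: edge -> no flip
Dir E: first cell '.' (not opp) -> no flip
Dir SW: edge -> no flip
Dir S: first cell '.' (not opp) -> no flip
Dir SE: opp run (3,1) capped by B -> flip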